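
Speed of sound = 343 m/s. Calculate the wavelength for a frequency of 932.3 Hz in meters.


Given values:
  c = 343 m/s, f = 932.3 Hz
Formula: lambda = c / f
lambda = 343 / 932.3
lambda = 0.3679

0.3679 m


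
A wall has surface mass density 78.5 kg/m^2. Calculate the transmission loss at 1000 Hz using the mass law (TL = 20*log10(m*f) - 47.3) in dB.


Given values:
  m = 78.5 kg/m^2, f = 1000 Hz
Formula: TL = 20 * log10(m * f) - 47.3
Compute m * f = 78.5 * 1000 = 78500.0
Compute log10(78500.0) = 4.89487
Compute 20 * 4.89487 = 97.8974
TL = 97.8974 - 47.3 = 50.6

50.6 dB


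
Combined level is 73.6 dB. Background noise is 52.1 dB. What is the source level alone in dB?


Given values:
  L_total = 73.6 dB, L_bg = 52.1 dB
Formula: L_source = 10 * log10(10^(L_total/10) - 10^(L_bg/10))
Convert to linear:
  10^(73.6/10) = 22908676.5277
  10^(52.1/10) = 162181.0097
Difference: 22908676.5277 - 162181.0097 = 22746495.518
L_source = 10 * log10(22746495.518) = 73.57

73.57 dB


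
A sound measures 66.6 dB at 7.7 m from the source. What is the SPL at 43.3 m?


Given values:
  SPL1 = 66.6 dB, r1 = 7.7 m, r2 = 43.3 m
Formula: SPL2 = SPL1 - 20 * log10(r2 / r1)
Compute ratio: r2 / r1 = 43.3 / 7.7 = 5.6234
Compute log10: log10(5.6234) = 0.749999
Compute drop: 20 * 0.749999 = 15.0
SPL2 = 66.6 - 15.0 = 51.6

51.6 dB


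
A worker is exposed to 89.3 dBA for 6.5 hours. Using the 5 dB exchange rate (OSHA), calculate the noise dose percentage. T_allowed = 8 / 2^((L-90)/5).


Given values:
  L = 89.3 dBA, T = 6.5 hours
Formula: T_allowed = 8 / 2^((L - 90) / 5)
Compute exponent: (89.3 - 90) / 5 = -0.14
Compute 2^(-0.14) = 0.907519
T_allowed = 8 / 0.907519 = 8.815242 hours
Dose = (T / T_allowed) * 100
Dose = (6.5 / 8.815242) * 100 = 73.74

73.74 %


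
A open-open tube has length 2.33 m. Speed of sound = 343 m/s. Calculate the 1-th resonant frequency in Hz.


Given values:
  Tube type: open-open, L = 2.33 m, c = 343 m/s, n = 1
Formula: f_n = n * c / (2 * L)
Compute 2 * L = 2 * 2.33 = 4.66
f = 1 * 343 / 4.66
f = 73.61

73.61 Hz


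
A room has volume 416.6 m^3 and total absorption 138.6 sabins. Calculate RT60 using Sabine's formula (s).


Given values:
  V = 416.6 m^3
  A = 138.6 sabins
Formula: RT60 = 0.161 * V / A
Numerator: 0.161 * 416.6 = 67.0726
RT60 = 67.0726 / 138.6 = 0.484

0.484 s


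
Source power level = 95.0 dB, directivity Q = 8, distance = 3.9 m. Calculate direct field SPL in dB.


Given values:
  Lw = 95.0 dB, Q = 8, r = 3.9 m
Formula: SPL = Lw + 10 * log10(Q / (4 * pi * r^2))
Compute 4 * pi * r^2 = 4 * pi * 3.9^2 = 191.1345
Compute Q / denom = 8 / 191.1345 = 0.04185534
Compute 10 * log10(0.04185534) = -13.7825
SPL = 95.0 + (-13.7825) = 81.22

81.22 dB


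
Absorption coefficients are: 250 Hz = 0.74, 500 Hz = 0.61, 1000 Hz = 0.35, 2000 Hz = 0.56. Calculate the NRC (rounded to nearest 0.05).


Given values:
  a_250 = 0.74, a_500 = 0.61
  a_1000 = 0.35, a_2000 = 0.56
Formula: NRC = (a250 + a500 + a1000 + a2000) / 4
Sum = 0.74 + 0.61 + 0.35 + 0.56 = 2.26
NRC = 2.26 / 4 = 0.565
Rounded to nearest 0.05: 0.55

0.55


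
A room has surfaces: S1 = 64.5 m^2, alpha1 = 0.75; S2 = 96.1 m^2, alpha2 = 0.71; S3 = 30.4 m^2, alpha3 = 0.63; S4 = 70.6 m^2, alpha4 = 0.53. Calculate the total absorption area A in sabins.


Given surfaces:
  Surface 1: 64.5 * 0.75 = 48.375
  Surface 2: 96.1 * 0.71 = 68.231
  Surface 3: 30.4 * 0.63 = 19.152
  Surface 4: 70.6 * 0.53 = 37.418
Formula: A = sum(Si * alpha_i)
A = 48.375 + 68.231 + 19.152 + 37.418
A = 173.18

173.18 sabins


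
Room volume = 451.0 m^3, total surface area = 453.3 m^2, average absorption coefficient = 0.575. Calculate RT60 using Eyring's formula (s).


Given values:
  V = 451.0 m^3, S = 453.3 m^2, alpha = 0.575
Formula: RT60 = 0.161 * V / (-S * ln(1 - alpha))
Compute ln(1 - 0.575) = ln(0.425) = -0.855666
Denominator: -453.3 * -0.855666 = 387.8734
Numerator: 0.161 * 451.0 = 72.611
RT60 = 72.611 / 387.8734 = 0.187

0.187 s


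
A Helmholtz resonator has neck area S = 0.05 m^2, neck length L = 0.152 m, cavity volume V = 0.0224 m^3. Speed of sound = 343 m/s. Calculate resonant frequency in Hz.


Given values:
  S = 0.05 m^2, L = 0.152 m, V = 0.0224 m^3, c = 343 m/s
Formula: f = (c / (2*pi)) * sqrt(S / (V * L))
Compute V * L = 0.0224 * 0.152 = 0.0034048
Compute S / (V * L) = 0.05 / 0.0034048 = 14.6852
Compute sqrt(14.6852) = 3.832127
Compute c / (2*pi) = 343 / 6.283185 = 54.590148
f = 54.590148 * 3.832127 = 209.2

209.2 Hz


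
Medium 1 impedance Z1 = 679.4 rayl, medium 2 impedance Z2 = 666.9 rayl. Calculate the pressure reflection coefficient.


Given values:
  Z1 = 679.4 rayl, Z2 = 666.9 rayl
Formula: R = (Z2 - Z1) / (Z2 + Z1)
Numerator: Z2 - Z1 = 666.9 - 679.4 = -12.5
Denominator: Z2 + Z1 = 666.9 + 679.4 = 1346.3
R = -12.5 / 1346.3 = -0.0093

-0.0093


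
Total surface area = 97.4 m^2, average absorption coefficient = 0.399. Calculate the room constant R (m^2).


Given values:
  S = 97.4 m^2, alpha = 0.399
Formula: R = S * alpha / (1 - alpha)
Numerator: 97.4 * 0.399 = 38.8626
Denominator: 1 - 0.399 = 0.601
R = 38.8626 / 0.601 = 64.66

64.66 m^2


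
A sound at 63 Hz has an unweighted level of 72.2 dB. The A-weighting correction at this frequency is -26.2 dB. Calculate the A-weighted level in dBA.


Given values:
  SPL = 72.2 dB
  A-weighting at 63 Hz = -26.2 dB
Formula: L_A = SPL + A_weight
L_A = 72.2 + (-26.2)
L_A = 46.0

46.0 dBA


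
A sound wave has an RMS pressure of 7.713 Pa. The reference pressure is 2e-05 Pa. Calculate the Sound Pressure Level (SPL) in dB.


Given values:
  p = 7.713 Pa
  p_ref = 2e-05 Pa
Formula: SPL = 20 * log10(p / p_ref)
Compute ratio: p / p_ref = 7.713 / 2e-05 = 385650
Compute log10: log10(385650) = 5.586193
Multiply: SPL = 20 * 5.586193 = 111.72

111.72 dB


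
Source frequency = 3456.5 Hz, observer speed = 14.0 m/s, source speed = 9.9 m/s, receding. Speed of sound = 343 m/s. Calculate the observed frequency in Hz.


Given values:
  f_s = 3456.5 Hz, v_o = 14.0 m/s, v_s = 9.9 m/s
  Direction: receding
Formula: f_o = f_s * (c - v_o) / (c + v_s)
Numerator: c - v_o = 343 - 14.0 = 329.0
Denominator: c + v_s = 343 + 9.9 = 352.9
f_o = 3456.5 * 329.0 / 352.9 = 3222.41

3222.41 Hz


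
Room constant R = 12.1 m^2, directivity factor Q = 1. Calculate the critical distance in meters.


Given values:
  R = 12.1 m^2, Q = 1
Formula: d_c = 0.141 * sqrt(Q * R)
Compute Q * R = 1 * 12.1 = 12.1
Compute sqrt(12.1) = 3.4785
d_c = 0.141 * 3.4785 = 0.49

0.49 m


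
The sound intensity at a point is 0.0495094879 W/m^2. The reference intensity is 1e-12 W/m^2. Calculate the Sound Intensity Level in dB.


Given values:
  I = 0.0495094879 W/m^2
  I_ref = 1e-12 W/m^2
Formula: SIL = 10 * log10(I / I_ref)
Compute ratio: I / I_ref = 49509487900
Compute log10: log10(49509487900) = 10.694688
Multiply: SIL = 10 * 10.694688 = 106.95

106.95 dB


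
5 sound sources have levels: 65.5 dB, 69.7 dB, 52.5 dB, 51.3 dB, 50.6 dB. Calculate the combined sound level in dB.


Formula: L_total = 10 * log10( sum(10^(Li/10)) )
  Source 1: 10^(65.5/10) = 3548133.8923
  Source 2: 10^(69.7/10) = 9332543.008
  Source 3: 10^(52.5/10) = 177827.941
  Source 4: 10^(51.3/10) = 134896.2883
  Source 5: 10^(50.6/10) = 114815.3621
Sum of linear values = 13308216.4917
L_total = 10 * log10(13308216.4917) = 71.24

71.24 dB


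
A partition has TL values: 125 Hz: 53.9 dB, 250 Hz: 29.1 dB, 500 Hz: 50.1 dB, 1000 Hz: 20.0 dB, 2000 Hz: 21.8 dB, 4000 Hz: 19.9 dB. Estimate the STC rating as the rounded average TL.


Given TL values at each frequency:
  125 Hz: 53.9 dB
  250 Hz: 29.1 dB
  500 Hz: 50.1 dB
  1000 Hz: 20.0 dB
  2000 Hz: 21.8 dB
  4000 Hz: 19.9 dB
Formula: STC ~ round(average of TL values)
Sum = 53.9 + 29.1 + 50.1 + 20.0 + 21.8 + 19.9 = 194.8
Average = 194.8 / 6 = 32.47
Rounded: 32

32


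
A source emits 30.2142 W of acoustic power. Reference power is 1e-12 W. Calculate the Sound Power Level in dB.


Given values:
  W = 30.2142 W
  W_ref = 1e-12 W
Formula: SWL = 10 * log10(W / W_ref)
Compute ratio: W / W_ref = 30214200000000
Compute log10: log10(30214200000000) = 13.480211
Multiply: SWL = 10 * 13.480211 = 134.8

134.8 dB


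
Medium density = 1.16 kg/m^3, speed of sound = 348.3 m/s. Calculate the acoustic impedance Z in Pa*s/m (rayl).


Given values:
  rho = 1.16 kg/m^3
  c = 348.3 m/s
Formula: Z = rho * c
Z = 1.16 * 348.3
Z = 404.03

404.03 rayl


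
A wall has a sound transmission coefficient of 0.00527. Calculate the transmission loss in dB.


Given values:
  tau = 0.00527
Formula: TL = 10 * log10(1 / tau)
Compute 1 / tau = 1 / 0.00527 = 189.7533
Compute log10(189.7533) = 2.278189
TL = 10 * 2.278189 = 22.78

22.78 dB


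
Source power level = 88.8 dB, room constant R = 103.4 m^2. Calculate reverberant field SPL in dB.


Given values:
  Lw = 88.8 dB, R = 103.4 m^2
Formula: SPL = Lw + 10 * log10(4 / R)
Compute 4 / R = 4 / 103.4 = 0.038685
Compute 10 * log10(0.038685) = -14.1246
SPL = 88.8 + (-14.1246) = 74.68

74.68 dB


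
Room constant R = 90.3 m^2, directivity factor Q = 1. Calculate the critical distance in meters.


Given values:
  R = 90.3 m^2, Q = 1
Formula: d_c = 0.141 * sqrt(Q * R)
Compute Q * R = 1 * 90.3 = 90.3
Compute sqrt(90.3) = 9.5026
d_c = 0.141 * 9.5026 = 1.34

1.34 m


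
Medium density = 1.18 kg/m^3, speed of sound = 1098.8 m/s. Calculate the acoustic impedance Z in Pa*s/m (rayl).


Given values:
  rho = 1.18 kg/m^3
  c = 1098.8 m/s
Formula: Z = rho * c
Z = 1.18 * 1098.8
Z = 1296.58

1296.58 rayl


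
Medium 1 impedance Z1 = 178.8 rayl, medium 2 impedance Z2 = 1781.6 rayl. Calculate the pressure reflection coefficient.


Given values:
  Z1 = 178.8 rayl, Z2 = 1781.6 rayl
Formula: R = (Z2 - Z1) / (Z2 + Z1)
Numerator: Z2 - Z1 = 1781.6 - 178.8 = 1602.8
Denominator: Z2 + Z1 = 1781.6 + 178.8 = 1960.4
R = 1602.8 / 1960.4 = 0.8176

0.8176


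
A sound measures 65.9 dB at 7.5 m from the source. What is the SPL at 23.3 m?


Given values:
  SPL1 = 65.9 dB, r1 = 7.5 m, r2 = 23.3 m
Formula: SPL2 = SPL1 - 20 * log10(r2 / r1)
Compute ratio: r2 / r1 = 23.3 / 7.5 = 3.1067
Compute log10: log10(3.1067) = 0.492299
Compute drop: 20 * 0.492299 = 9.846
SPL2 = 65.9 - 9.846 = 56.05

56.05 dB


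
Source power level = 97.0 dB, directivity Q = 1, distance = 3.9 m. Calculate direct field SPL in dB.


Given values:
  Lw = 97.0 dB, Q = 1, r = 3.9 m
Formula: SPL = Lw + 10 * log10(Q / (4 * pi * r^2))
Compute 4 * pi * r^2 = 4 * pi * 3.9^2 = 191.1345
Compute Q / denom = 1 / 191.1345 = 0.00523192
Compute 10 * log10(0.00523192) = -22.8134
SPL = 97.0 + (-22.8134) = 74.19

74.19 dB


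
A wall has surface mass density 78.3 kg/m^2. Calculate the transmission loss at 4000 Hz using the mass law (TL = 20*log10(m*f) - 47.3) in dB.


Given values:
  m = 78.3 kg/m^2, f = 4000 Hz
Formula: TL = 20 * log10(m * f) - 47.3
Compute m * f = 78.3 * 4000 = 313200.0
Compute log10(313200.0) = 5.495822
Compute 20 * 5.495822 = 109.9164
TL = 109.9164 - 47.3 = 62.62

62.62 dB


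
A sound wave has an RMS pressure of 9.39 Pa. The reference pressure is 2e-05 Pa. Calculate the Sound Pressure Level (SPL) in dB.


Given values:
  p = 9.39 Pa
  p_ref = 2e-05 Pa
Formula: SPL = 20 * log10(p / p_ref)
Compute ratio: p / p_ref = 9.39 / 2e-05 = 469500
Compute log10: log10(469500) = 5.671636
Multiply: SPL = 20 * 5.671636 = 113.43

113.43 dB


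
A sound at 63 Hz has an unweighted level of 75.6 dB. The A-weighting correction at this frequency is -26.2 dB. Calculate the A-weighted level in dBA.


Given values:
  SPL = 75.6 dB
  A-weighting at 63 Hz = -26.2 dB
Formula: L_A = SPL + A_weight
L_A = 75.6 + (-26.2)
L_A = 49.4

49.4 dBA


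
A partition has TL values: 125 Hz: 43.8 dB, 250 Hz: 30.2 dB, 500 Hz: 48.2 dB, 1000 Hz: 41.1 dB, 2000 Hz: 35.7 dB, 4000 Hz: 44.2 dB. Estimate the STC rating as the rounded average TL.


Given TL values at each frequency:
  125 Hz: 43.8 dB
  250 Hz: 30.2 dB
  500 Hz: 48.2 dB
  1000 Hz: 41.1 dB
  2000 Hz: 35.7 dB
  4000 Hz: 44.2 dB
Formula: STC ~ round(average of TL values)
Sum = 43.8 + 30.2 + 48.2 + 41.1 + 35.7 + 44.2 = 243.2
Average = 243.2 / 6 = 40.53
Rounded: 41

41


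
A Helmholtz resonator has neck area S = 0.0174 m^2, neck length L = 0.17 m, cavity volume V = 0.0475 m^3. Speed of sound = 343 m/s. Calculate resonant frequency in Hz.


Given values:
  S = 0.0174 m^2, L = 0.17 m, V = 0.0475 m^3, c = 343 m/s
Formula: f = (c / (2*pi)) * sqrt(S / (V * L))
Compute V * L = 0.0475 * 0.17 = 0.008075
Compute S / (V * L) = 0.0174 / 0.008075 = 2.1548
Compute sqrt(2.1548) = 1.467924
Compute c / (2*pi) = 343 / 6.283185 = 54.590148
f = 54.590148 * 1.467924 = 80.13

80.13 Hz


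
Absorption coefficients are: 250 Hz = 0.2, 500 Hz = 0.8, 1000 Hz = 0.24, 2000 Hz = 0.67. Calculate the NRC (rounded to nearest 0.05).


Given values:
  a_250 = 0.2, a_500 = 0.8
  a_1000 = 0.24, a_2000 = 0.67
Formula: NRC = (a250 + a500 + a1000 + a2000) / 4
Sum = 0.2 + 0.8 + 0.24 + 0.67 = 1.91
NRC = 1.91 / 4 = 0.4775
Rounded to nearest 0.05: 0.5

0.5


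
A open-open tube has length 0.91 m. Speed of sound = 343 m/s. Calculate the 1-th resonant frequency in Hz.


Given values:
  Tube type: open-open, L = 0.91 m, c = 343 m/s, n = 1
Formula: f_n = n * c / (2 * L)
Compute 2 * L = 2 * 0.91 = 1.82
f = 1 * 343 / 1.82
f = 188.46

188.46 Hz


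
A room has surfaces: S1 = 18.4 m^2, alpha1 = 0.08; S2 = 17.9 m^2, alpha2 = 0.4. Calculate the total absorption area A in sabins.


Given surfaces:
  Surface 1: 18.4 * 0.08 = 1.472
  Surface 2: 17.9 * 0.4 = 7.16
Formula: A = sum(Si * alpha_i)
A = 1.472 + 7.16
A = 8.63

8.63 sabins


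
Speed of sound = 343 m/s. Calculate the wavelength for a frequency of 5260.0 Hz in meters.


Given values:
  c = 343 m/s, f = 5260.0 Hz
Formula: lambda = c / f
lambda = 343 / 5260.0
lambda = 0.0652

0.0652 m


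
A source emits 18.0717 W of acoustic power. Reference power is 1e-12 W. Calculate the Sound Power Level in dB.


Given values:
  W = 18.0717 W
  W_ref = 1e-12 W
Formula: SWL = 10 * log10(W / W_ref)
Compute ratio: W / W_ref = 18071700000000
Compute log10: log10(18071700000000) = 13.256999
Multiply: SWL = 10 * 13.256999 = 132.57

132.57 dB


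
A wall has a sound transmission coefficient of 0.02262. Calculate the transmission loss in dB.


Given values:
  tau = 0.02262
Formula: TL = 10 * log10(1 / tau)
Compute 1 / tau = 1 / 0.02262 = 44.2087
Compute log10(44.2087) = 1.645508
TL = 10 * 1.645508 = 16.46

16.46 dB


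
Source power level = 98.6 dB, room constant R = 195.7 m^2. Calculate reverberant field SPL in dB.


Given values:
  Lw = 98.6 dB, R = 195.7 m^2
Formula: SPL = Lw + 10 * log10(4 / R)
Compute 4 / R = 4 / 195.7 = 0.020439
Compute 10 * log10(0.020439) = -16.8954
SPL = 98.6 + (-16.8954) = 81.7

81.7 dB


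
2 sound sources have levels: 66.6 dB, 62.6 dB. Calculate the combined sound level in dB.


Formula: L_total = 10 * log10( sum(10^(Li/10)) )
  Source 1: 10^(66.6/10) = 4570881.8961
  Source 2: 10^(62.6/10) = 1819700.8586
Sum of linear values = 6390582.7547
L_total = 10 * log10(6390582.7547) = 68.06

68.06 dB


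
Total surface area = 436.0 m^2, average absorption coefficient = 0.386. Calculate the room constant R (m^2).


Given values:
  S = 436.0 m^2, alpha = 0.386
Formula: R = S * alpha / (1 - alpha)
Numerator: 436.0 * 0.386 = 168.296
Denominator: 1 - 0.386 = 0.614
R = 168.296 / 0.614 = 274.1

274.1 m^2


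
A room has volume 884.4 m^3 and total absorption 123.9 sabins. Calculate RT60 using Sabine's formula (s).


Given values:
  V = 884.4 m^3
  A = 123.9 sabins
Formula: RT60 = 0.161 * V / A
Numerator: 0.161 * 884.4 = 142.3884
RT60 = 142.3884 / 123.9 = 1.149

1.149 s


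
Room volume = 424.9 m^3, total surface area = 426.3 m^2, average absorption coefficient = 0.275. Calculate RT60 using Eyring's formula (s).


Given values:
  V = 424.9 m^3, S = 426.3 m^2, alpha = 0.275
Formula: RT60 = 0.161 * V / (-S * ln(1 - alpha))
Compute ln(1 - 0.275) = ln(0.725) = -0.321584
Denominator: -426.3 * -0.321584 = 137.0913
Numerator: 0.161 * 424.9 = 68.4089
RT60 = 68.4089 / 137.0913 = 0.499

0.499 s


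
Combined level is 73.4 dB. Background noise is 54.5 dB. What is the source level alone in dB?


Given values:
  L_total = 73.4 dB, L_bg = 54.5 dB
Formula: L_source = 10 * log10(10^(L_total/10) - 10^(L_bg/10))
Convert to linear:
  10^(73.4/10) = 21877616.2395
  10^(54.5/10) = 281838.2931
Difference: 21877616.2395 - 281838.2931 = 21595777.9464
L_source = 10 * log10(21595777.9464) = 73.34

73.34 dB


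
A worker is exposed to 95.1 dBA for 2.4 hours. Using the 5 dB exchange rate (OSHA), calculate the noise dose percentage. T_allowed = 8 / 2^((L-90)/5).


Given values:
  L = 95.1 dBA, T = 2.4 hours
Formula: T_allowed = 8 / 2^((L - 90) / 5)
Compute exponent: (95.1 - 90) / 5 = 1.02
Compute 2^(1.02) = 2.027919
T_allowed = 8 / 2.027919 = 3.944931 hours
Dose = (T / T_allowed) * 100
Dose = (2.4 / 3.944931) * 100 = 60.84

60.84 %


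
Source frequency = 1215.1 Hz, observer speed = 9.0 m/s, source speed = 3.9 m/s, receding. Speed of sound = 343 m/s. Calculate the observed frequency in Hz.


Given values:
  f_s = 1215.1 Hz, v_o = 9.0 m/s, v_s = 3.9 m/s
  Direction: receding
Formula: f_o = f_s * (c - v_o) / (c + v_s)
Numerator: c - v_o = 343 - 9.0 = 334.0
Denominator: c + v_s = 343 + 3.9 = 346.9
f_o = 1215.1 * 334.0 / 346.9 = 1169.91

1169.91 Hz


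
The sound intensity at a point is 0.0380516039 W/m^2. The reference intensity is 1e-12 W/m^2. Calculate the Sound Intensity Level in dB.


Given values:
  I = 0.0380516039 W/m^2
  I_ref = 1e-12 W/m^2
Formula: SIL = 10 * log10(I / I_ref)
Compute ratio: I / I_ref = 38051603900
Compute log10: log10(38051603900) = 10.580373
Multiply: SIL = 10 * 10.580373 = 105.8

105.8 dB


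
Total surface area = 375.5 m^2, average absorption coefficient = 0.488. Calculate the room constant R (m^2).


Given values:
  S = 375.5 m^2, alpha = 0.488
Formula: R = S * alpha / (1 - alpha)
Numerator: 375.5 * 0.488 = 183.244
Denominator: 1 - 0.488 = 0.512
R = 183.244 / 0.512 = 357.9

357.9 m^2


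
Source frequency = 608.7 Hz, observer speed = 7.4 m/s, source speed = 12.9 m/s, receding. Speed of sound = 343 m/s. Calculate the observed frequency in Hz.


Given values:
  f_s = 608.7 Hz, v_o = 7.4 m/s, v_s = 12.9 m/s
  Direction: receding
Formula: f_o = f_s * (c - v_o) / (c + v_s)
Numerator: c - v_o = 343 - 7.4 = 335.6
Denominator: c + v_s = 343 + 12.9 = 355.9
f_o = 608.7 * 335.6 / 355.9 = 573.98

573.98 Hz


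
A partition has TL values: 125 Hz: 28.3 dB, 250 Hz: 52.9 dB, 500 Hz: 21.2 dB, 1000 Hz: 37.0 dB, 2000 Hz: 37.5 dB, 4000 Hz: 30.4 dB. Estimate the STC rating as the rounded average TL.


Given TL values at each frequency:
  125 Hz: 28.3 dB
  250 Hz: 52.9 dB
  500 Hz: 21.2 dB
  1000 Hz: 37.0 dB
  2000 Hz: 37.5 dB
  4000 Hz: 30.4 dB
Formula: STC ~ round(average of TL values)
Sum = 28.3 + 52.9 + 21.2 + 37.0 + 37.5 + 30.4 = 207.3
Average = 207.3 / 6 = 34.55
Rounded: 35

35


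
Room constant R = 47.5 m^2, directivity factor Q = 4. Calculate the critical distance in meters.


Given values:
  R = 47.5 m^2, Q = 4
Formula: d_c = 0.141 * sqrt(Q * R)
Compute Q * R = 4 * 47.5 = 190.0
Compute sqrt(190.0) = 13.784
d_c = 0.141 * 13.784 = 1.944

1.944 m


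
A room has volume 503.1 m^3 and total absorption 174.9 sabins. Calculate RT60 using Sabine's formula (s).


Given values:
  V = 503.1 m^3
  A = 174.9 sabins
Formula: RT60 = 0.161 * V / A
Numerator: 0.161 * 503.1 = 80.9991
RT60 = 80.9991 / 174.9 = 0.463

0.463 s


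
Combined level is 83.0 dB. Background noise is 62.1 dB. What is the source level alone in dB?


Given values:
  L_total = 83.0 dB, L_bg = 62.1 dB
Formula: L_source = 10 * log10(10^(L_total/10) - 10^(L_bg/10))
Convert to linear:
  10^(83.0/10) = 199526231.4969
  10^(62.1/10) = 1621810.0974
Difference: 199526231.4969 - 1621810.0974 = 197904421.3995
L_source = 10 * log10(197904421.3995) = 82.96

82.96 dB


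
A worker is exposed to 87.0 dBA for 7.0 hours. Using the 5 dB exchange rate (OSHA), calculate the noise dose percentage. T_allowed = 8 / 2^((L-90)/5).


Given values:
  L = 87.0 dBA, T = 7.0 hours
Formula: T_allowed = 8 / 2^((L - 90) / 5)
Compute exponent: (87.0 - 90) / 5 = -0.6
Compute 2^(-0.6) = 0.659754
T_allowed = 8 / 0.659754 = 12.125732 hours
Dose = (T / T_allowed) * 100
Dose = (7.0 / 12.125732) * 100 = 57.73

57.73 %


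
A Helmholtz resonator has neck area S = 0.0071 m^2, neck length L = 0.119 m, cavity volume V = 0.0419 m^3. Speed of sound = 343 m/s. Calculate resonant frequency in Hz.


Given values:
  S = 0.0071 m^2, L = 0.119 m, V = 0.0419 m^3, c = 343 m/s
Formula: f = (c / (2*pi)) * sqrt(S / (V * L))
Compute V * L = 0.0419 * 0.119 = 0.0049861
Compute S / (V * L) = 0.0071 / 0.0049861 = 1.424
Compute sqrt(1.424) = 1.193315
Compute c / (2*pi) = 343 / 6.283185 = 54.590148
f = 54.590148 * 1.193315 = 65.14

65.14 Hz


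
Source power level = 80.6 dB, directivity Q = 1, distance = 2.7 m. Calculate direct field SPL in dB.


Given values:
  Lw = 80.6 dB, Q = 1, r = 2.7 m
Formula: SPL = Lw + 10 * log10(Q / (4 * pi * r^2))
Compute 4 * pi * r^2 = 4 * pi * 2.7^2 = 91.6088
Compute Q / denom = 1 / 91.6088 = 0.01091598
Compute 10 * log10(0.01091598) = -19.6194
SPL = 80.6 + (-19.6194) = 60.98

60.98 dB


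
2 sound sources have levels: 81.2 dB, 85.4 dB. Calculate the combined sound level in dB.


Formula: L_total = 10 * log10( sum(10^(Li/10)) )
  Source 1: 10^(81.2/10) = 131825673.8556
  Source 2: 10^(85.4/10) = 346736850.4525
Sum of linear values = 478562524.3081
L_total = 10 * log10(478562524.3081) = 86.8

86.8 dB


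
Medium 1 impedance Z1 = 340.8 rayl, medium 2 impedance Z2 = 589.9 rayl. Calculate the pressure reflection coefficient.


Given values:
  Z1 = 340.8 rayl, Z2 = 589.9 rayl
Formula: R = (Z2 - Z1) / (Z2 + Z1)
Numerator: Z2 - Z1 = 589.9 - 340.8 = 249.1
Denominator: Z2 + Z1 = 589.9 + 340.8 = 930.7
R = 249.1 / 930.7 = 0.2676

0.2676


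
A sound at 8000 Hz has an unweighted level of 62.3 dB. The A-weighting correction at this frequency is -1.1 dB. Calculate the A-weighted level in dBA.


Given values:
  SPL = 62.3 dB
  A-weighting at 8000 Hz = -1.1 dB
Formula: L_A = SPL + A_weight
L_A = 62.3 + (-1.1)
L_A = 61.2

61.2 dBA


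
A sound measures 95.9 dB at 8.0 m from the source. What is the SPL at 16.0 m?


Given values:
  SPL1 = 95.9 dB, r1 = 8.0 m, r2 = 16.0 m
Formula: SPL2 = SPL1 - 20 * log10(r2 / r1)
Compute ratio: r2 / r1 = 16.0 / 8.0 = 2.0
Compute log10: log10(2.0) = 0.30103
Compute drop: 20 * 0.30103 = 6.0206
SPL2 = 95.9 - 6.0206 = 89.88

89.88 dB


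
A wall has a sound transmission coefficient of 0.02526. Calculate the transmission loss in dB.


Given values:
  tau = 0.02526
Formula: TL = 10 * log10(1 / tau)
Compute 1 / tau = 1 / 0.02526 = 39.5883
Compute log10(39.5883) = 1.597567
TL = 10 * 1.597567 = 15.98

15.98 dB


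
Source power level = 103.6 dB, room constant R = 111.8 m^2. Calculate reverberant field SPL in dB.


Given values:
  Lw = 103.6 dB, R = 111.8 m^2
Formula: SPL = Lw + 10 * log10(4 / R)
Compute 4 / R = 4 / 111.8 = 0.035778
Compute 10 * log10(0.035778) = -14.4638
SPL = 103.6 + (-14.4638) = 89.14

89.14 dB


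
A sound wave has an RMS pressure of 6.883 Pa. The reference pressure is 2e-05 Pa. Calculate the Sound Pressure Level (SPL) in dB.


Given values:
  p = 6.883 Pa
  p_ref = 2e-05 Pa
Formula: SPL = 20 * log10(p / p_ref)
Compute ratio: p / p_ref = 6.883 / 2e-05 = 344150
Compute log10: log10(344150) = 5.536748
Multiply: SPL = 20 * 5.536748 = 110.73

110.73 dB


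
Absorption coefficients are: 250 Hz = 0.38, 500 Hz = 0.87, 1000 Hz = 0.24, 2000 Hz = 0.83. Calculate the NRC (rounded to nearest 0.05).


Given values:
  a_250 = 0.38, a_500 = 0.87
  a_1000 = 0.24, a_2000 = 0.83
Formula: NRC = (a250 + a500 + a1000 + a2000) / 4
Sum = 0.38 + 0.87 + 0.24 + 0.83 = 2.32
NRC = 2.32 / 4 = 0.58
Rounded to nearest 0.05: 0.6

0.6


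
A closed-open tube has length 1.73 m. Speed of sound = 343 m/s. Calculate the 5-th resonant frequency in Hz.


Given values:
  Tube type: closed-open, L = 1.73 m, c = 343 m/s, n = 5
Formula: f_n = (2n - 1) * c / (4 * L)
Compute 2n - 1 = 2*5 - 1 = 9
Compute 4 * L = 4 * 1.73 = 6.92
f = 9 * 343 / 6.92
f = 446.1

446.1 Hz


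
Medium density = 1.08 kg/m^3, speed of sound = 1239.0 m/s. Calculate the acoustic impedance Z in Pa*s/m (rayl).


Given values:
  rho = 1.08 kg/m^3
  c = 1239.0 m/s
Formula: Z = rho * c
Z = 1.08 * 1239.0
Z = 1338.12

1338.12 rayl


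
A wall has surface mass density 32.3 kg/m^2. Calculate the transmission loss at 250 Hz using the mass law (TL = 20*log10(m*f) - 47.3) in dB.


Given values:
  m = 32.3 kg/m^2, f = 250 Hz
Formula: TL = 20 * log10(m * f) - 47.3
Compute m * f = 32.3 * 250 = 8075.0
Compute log10(8075.0) = 3.907143
Compute 20 * 3.907143 = 78.1429
TL = 78.1429 - 47.3 = 30.84

30.84 dB


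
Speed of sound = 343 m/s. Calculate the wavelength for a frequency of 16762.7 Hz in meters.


Given values:
  c = 343 m/s, f = 16762.7 Hz
Formula: lambda = c / f
lambda = 343 / 16762.7
lambda = 0.0205

0.0205 m


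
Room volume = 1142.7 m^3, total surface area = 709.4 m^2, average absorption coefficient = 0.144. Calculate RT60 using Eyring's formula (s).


Given values:
  V = 1142.7 m^3, S = 709.4 m^2, alpha = 0.144
Formula: RT60 = 0.161 * V / (-S * ln(1 - alpha))
Compute ln(1 - 0.144) = ln(0.856) = -0.155485
Denominator: -709.4 * -0.155485 = 110.3011
Numerator: 0.161 * 1142.7 = 183.9747
RT60 = 183.9747 / 110.3011 = 1.668

1.668 s


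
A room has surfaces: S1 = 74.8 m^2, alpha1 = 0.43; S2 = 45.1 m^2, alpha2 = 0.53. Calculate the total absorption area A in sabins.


Given surfaces:
  Surface 1: 74.8 * 0.43 = 32.164
  Surface 2: 45.1 * 0.53 = 23.903
Formula: A = sum(Si * alpha_i)
A = 32.164 + 23.903
A = 56.07

56.07 sabins


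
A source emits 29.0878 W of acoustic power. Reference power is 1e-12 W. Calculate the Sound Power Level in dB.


Given values:
  W = 29.0878 W
  W_ref = 1e-12 W
Formula: SWL = 10 * log10(W / W_ref)
Compute ratio: W / W_ref = 29087800000000
Compute log10: log10(29087800000000) = 13.463711
Multiply: SWL = 10 * 13.463711 = 134.64

134.64 dB


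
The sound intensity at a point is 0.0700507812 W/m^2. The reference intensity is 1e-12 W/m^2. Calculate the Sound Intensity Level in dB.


Given values:
  I = 0.0700507812 W/m^2
  I_ref = 1e-12 W/m^2
Formula: SIL = 10 * log10(I / I_ref)
Compute ratio: I / I_ref = 70050781200
Compute log10: log10(70050781200) = 10.845413
Multiply: SIL = 10 * 10.845413 = 108.45

108.45 dB


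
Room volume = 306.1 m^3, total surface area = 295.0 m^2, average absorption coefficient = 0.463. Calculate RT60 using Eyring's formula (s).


Given values:
  V = 306.1 m^3, S = 295.0 m^2, alpha = 0.463
Formula: RT60 = 0.161 * V / (-S * ln(1 - alpha))
Compute ln(1 - 0.463) = ln(0.537) = -0.621757
Denominator: -295.0 * -0.621757 = 183.4183
Numerator: 0.161 * 306.1 = 49.2821
RT60 = 49.2821 / 183.4183 = 0.269

0.269 s


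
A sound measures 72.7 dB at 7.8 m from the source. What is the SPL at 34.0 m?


Given values:
  SPL1 = 72.7 dB, r1 = 7.8 m, r2 = 34.0 m
Formula: SPL2 = SPL1 - 20 * log10(r2 / r1)
Compute ratio: r2 / r1 = 34.0 / 7.8 = 4.359
Compute log10: log10(4.359) = 0.639387
Compute drop: 20 * 0.639387 = 12.7877
SPL2 = 72.7 - 12.7877 = 59.91

59.91 dB


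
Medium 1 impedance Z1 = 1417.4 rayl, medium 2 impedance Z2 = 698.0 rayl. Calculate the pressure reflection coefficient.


Given values:
  Z1 = 1417.4 rayl, Z2 = 698.0 rayl
Formula: R = (Z2 - Z1) / (Z2 + Z1)
Numerator: Z2 - Z1 = 698.0 - 1417.4 = -719.4
Denominator: Z2 + Z1 = 698.0 + 1417.4 = 2115.4
R = -719.4 / 2115.4 = -0.3401

-0.3401


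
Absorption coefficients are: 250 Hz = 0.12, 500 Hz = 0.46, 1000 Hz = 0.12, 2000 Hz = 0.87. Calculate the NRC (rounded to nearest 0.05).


Given values:
  a_250 = 0.12, a_500 = 0.46
  a_1000 = 0.12, a_2000 = 0.87
Formula: NRC = (a250 + a500 + a1000 + a2000) / 4
Sum = 0.12 + 0.46 + 0.12 + 0.87 = 1.57
NRC = 1.57 / 4 = 0.3925
Rounded to nearest 0.05: 0.4

0.4


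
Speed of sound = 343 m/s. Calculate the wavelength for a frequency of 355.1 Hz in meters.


Given values:
  c = 343 m/s, f = 355.1 Hz
Formula: lambda = c / f
lambda = 343 / 355.1
lambda = 0.9659

0.9659 m


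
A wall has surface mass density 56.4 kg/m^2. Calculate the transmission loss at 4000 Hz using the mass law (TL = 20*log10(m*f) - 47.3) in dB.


Given values:
  m = 56.4 kg/m^2, f = 4000 Hz
Formula: TL = 20 * log10(m * f) - 47.3
Compute m * f = 56.4 * 4000 = 225600.0
Compute log10(225600.0) = 5.353339
Compute 20 * 5.353339 = 107.0668
TL = 107.0668 - 47.3 = 59.77

59.77 dB


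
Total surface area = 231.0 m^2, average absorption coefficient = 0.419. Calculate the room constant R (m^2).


Given values:
  S = 231.0 m^2, alpha = 0.419
Formula: R = S * alpha / (1 - alpha)
Numerator: 231.0 * 0.419 = 96.789
Denominator: 1 - 0.419 = 0.581
R = 96.789 / 0.581 = 166.59

166.59 m^2


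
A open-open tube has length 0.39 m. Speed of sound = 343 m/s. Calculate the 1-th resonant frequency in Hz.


Given values:
  Tube type: open-open, L = 0.39 m, c = 343 m/s, n = 1
Formula: f_n = n * c / (2 * L)
Compute 2 * L = 2 * 0.39 = 0.78
f = 1 * 343 / 0.78
f = 439.74

439.74 Hz


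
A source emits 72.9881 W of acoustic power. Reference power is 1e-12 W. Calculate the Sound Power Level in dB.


Given values:
  W = 72.9881 W
  W_ref = 1e-12 W
Formula: SWL = 10 * log10(W / W_ref)
Compute ratio: W / W_ref = 72988100000000
Compute log10: log10(72988100000000) = 13.863252
Multiply: SWL = 10 * 13.863252 = 138.63

138.63 dB


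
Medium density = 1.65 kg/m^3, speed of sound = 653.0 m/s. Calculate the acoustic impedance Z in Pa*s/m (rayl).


Given values:
  rho = 1.65 kg/m^3
  c = 653.0 m/s
Formula: Z = rho * c
Z = 1.65 * 653.0
Z = 1077.45

1077.45 rayl


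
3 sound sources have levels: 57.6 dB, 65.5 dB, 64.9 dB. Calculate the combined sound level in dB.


Formula: L_total = 10 * log10( sum(10^(Li/10)) )
  Source 1: 10^(57.6/10) = 575439.9373
  Source 2: 10^(65.5/10) = 3548133.8923
  Source 3: 10^(64.9/10) = 3090295.4325
Sum of linear values = 7213869.2621
L_total = 10 * log10(7213869.2621) = 68.58

68.58 dB


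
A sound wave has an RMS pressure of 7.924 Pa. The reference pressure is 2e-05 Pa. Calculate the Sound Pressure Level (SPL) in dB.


Given values:
  p = 7.924 Pa
  p_ref = 2e-05 Pa
Formula: SPL = 20 * log10(p / p_ref)
Compute ratio: p / p_ref = 7.924 / 2e-05 = 396200
Compute log10: log10(396200) = 5.597914
Multiply: SPL = 20 * 5.597914 = 111.96

111.96 dB


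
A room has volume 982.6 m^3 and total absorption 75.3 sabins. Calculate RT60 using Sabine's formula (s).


Given values:
  V = 982.6 m^3
  A = 75.3 sabins
Formula: RT60 = 0.161 * V / A
Numerator: 0.161 * 982.6 = 158.1986
RT60 = 158.1986 / 75.3 = 2.101

2.101 s


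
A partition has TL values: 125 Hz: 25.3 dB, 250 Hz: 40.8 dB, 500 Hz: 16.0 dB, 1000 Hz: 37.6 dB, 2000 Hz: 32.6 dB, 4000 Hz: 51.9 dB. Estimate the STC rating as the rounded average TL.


Given TL values at each frequency:
  125 Hz: 25.3 dB
  250 Hz: 40.8 dB
  500 Hz: 16.0 dB
  1000 Hz: 37.6 dB
  2000 Hz: 32.6 dB
  4000 Hz: 51.9 dB
Formula: STC ~ round(average of TL values)
Sum = 25.3 + 40.8 + 16.0 + 37.6 + 32.6 + 51.9 = 204.2
Average = 204.2 / 6 = 34.03
Rounded: 34

34


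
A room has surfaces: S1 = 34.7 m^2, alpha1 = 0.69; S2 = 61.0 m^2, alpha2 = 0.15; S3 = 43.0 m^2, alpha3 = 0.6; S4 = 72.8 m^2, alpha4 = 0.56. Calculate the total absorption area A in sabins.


Given surfaces:
  Surface 1: 34.7 * 0.69 = 23.943
  Surface 2: 61.0 * 0.15 = 9.15
  Surface 3: 43.0 * 0.6 = 25.8
  Surface 4: 72.8 * 0.56 = 40.768
Formula: A = sum(Si * alpha_i)
A = 23.943 + 9.15 + 25.8 + 40.768
A = 99.66

99.66 sabins


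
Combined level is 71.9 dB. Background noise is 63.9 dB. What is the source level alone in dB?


Given values:
  L_total = 71.9 dB, L_bg = 63.9 dB
Formula: L_source = 10 * log10(10^(L_total/10) - 10^(L_bg/10))
Convert to linear:
  10^(71.9/10) = 15488166.1891
  10^(63.9/10) = 2454708.9157
Difference: 15488166.1891 - 2454708.9157 = 13033457.2734
L_source = 10 * log10(13033457.2734) = 71.15

71.15 dB


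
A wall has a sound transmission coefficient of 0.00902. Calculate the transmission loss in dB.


Given values:
  tau = 0.00902
Formula: TL = 10 * log10(1 / tau)
Compute 1 / tau = 1 / 0.00902 = 110.8647
Compute log10(110.8647) = 2.044793
TL = 10 * 2.044793 = 20.45

20.45 dB


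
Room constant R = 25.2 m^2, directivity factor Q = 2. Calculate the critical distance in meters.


Given values:
  R = 25.2 m^2, Q = 2
Formula: d_c = 0.141 * sqrt(Q * R)
Compute Q * R = 2 * 25.2 = 50.4
Compute sqrt(50.4) = 7.0993
d_c = 0.141 * 7.0993 = 1.001

1.001 m


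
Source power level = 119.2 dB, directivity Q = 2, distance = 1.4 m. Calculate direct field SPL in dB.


Given values:
  Lw = 119.2 dB, Q = 2, r = 1.4 m
Formula: SPL = Lw + 10 * log10(Q / (4 * pi * r^2))
Compute 4 * pi * r^2 = 4 * pi * 1.4^2 = 24.6301
Compute Q / denom = 2 / 24.6301 = 0.08120146
Compute 10 * log10(0.08120146) = -10.9044
SPL = 119.2 + (-10.9044) = 108.3

108.3 dB


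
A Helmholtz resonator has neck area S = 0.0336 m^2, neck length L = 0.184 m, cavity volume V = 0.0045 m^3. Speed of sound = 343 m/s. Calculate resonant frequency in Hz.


Given values:
  S = 0.0336 m^2, L = 0.184 m, V = 0.0045 m^3, c = 343 m/s
Formula: f = (c / (2*pi)) * sqrt(S / (V * L))
Compute V * L = 0.0045 * 0.184 = 0.000828
Compute S / (V * L) = 0.0336 / 0.000828 = 40.5797
Compute sqrt(40.5797) = 6.37022
Compute c / (2*pi) = 343 / 6.283185 = 54.590148
f = 54.590148 * 6.37022 = 347.75

347.75 Hz


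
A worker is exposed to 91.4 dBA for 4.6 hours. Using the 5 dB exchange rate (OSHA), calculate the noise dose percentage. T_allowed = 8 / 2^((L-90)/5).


Given values:
  L = 91.4 dBA, T = 4.6 hours
Formula: T_allowed = 8 / 2^((L - 90) / 5)
Compute exponent: (91.4 - 90) / 5 = 0.28
Compute 2^(0.28) = 1.214195
T_allowed = 8 / 1.214195 = 6.588728 hours
Dose = (T / T_allowed) * 100
Dose = (4.6 / 6.588728) * 100 = 69.82

69.82 %


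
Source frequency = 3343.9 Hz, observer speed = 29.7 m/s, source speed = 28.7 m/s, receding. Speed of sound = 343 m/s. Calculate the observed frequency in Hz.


Given values:
  f_s = 3343.9 Hz, v_o = 29.7 m/s, v_s = 28.7 m/s
  Direction: receding
Formula: f_o = f_s * (c - v_o) / (c + v_s)
Numerator: c - v_o = 343 - 29.7 = 313.3
Denominator: c + v_s = 343 + 28.7 = 371.7
f_o = 3343.9 * 313.3 / 371.7 = 2818.52

2818.52 Hz


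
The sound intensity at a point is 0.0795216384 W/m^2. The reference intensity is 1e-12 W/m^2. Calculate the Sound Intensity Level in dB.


Given values:
  I = 0.0795216384 W/m^2
  I_ref = 1e-12 W/m^2
Formula: SIL = 10 * log10(I / I_ref)
Compute ratio: I / I_ref = 79521638400
Compute log10: log10(79521638400) = 10.900485
Multiply: SIL = 10 * 10.900485 = 109.0

109.0 dB


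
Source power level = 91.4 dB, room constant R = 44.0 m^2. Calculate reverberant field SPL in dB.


Given values:
  Lw = 91.4 dB, R = 44.0 m^2
Formula: SPL = Lw + 10 * log10(4 / R)
Compute 4 / R = 4 / 44.0 = 0.090909
Compute 10 * log10(0.090909) = -10.4139
SPL = 91.4 + (-10.4139) = 80.99

80.99 dB


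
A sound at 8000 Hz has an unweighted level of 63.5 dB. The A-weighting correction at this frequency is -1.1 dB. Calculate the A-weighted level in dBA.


Given values:
  SPL = 63.5 dB
  A-weighting at 8000 Hz = -1.1 dB
Formula: L_A = SPL + A_weight
L_A = 63.5 + (-1.1)
L_A = 62.4

62.4 dBA


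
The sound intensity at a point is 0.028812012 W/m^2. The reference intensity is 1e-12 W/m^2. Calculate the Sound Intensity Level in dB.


Given values:
  I = 0.028812012 W/m^2
  I_ref = 1e-12 W/m^2
Formula: SIL = 10 * log10(I / I_ref)
Compute ratio: I / I_ref = 28812012000
Compute log10: log10(28812012000) = 10.459574
Multiply: SIL = 10 * 10.459574 = 104.6

104.6 dB


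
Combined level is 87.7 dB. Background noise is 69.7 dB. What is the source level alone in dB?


Given values:
  L_total = 87.7 dB, L_bg = 69.7 dB
Formula: L_source = 10 * log10(10^(L_total/10) - 10^(L_bg/10))
Convert to linear:
  10^(87.7/10) = 588843655.3556
  10^(69.7/10) = 9332543.008
Difference: 588843655.3556 - 9332543.008 = 579511112.3476
L_source = 10 * log10(579511112.3476) = 87.63

87.63 dB


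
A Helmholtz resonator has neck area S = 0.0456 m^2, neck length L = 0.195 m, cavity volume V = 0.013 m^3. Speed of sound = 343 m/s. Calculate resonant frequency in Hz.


Given values:
  S = 0.0456 m^2, L = 0.195 m, V = 0.013 m^3, c = 343 m/s
Formula: f = (c / (2*pi)) * sqrt(S / (V * L))
Compute V * L = 0.013 * 0.195 = 0.002535
Compute S / (V * L) = 0.0456 / 0.002535 = 17.9882
Compute sqrt(17.9882) = 4.24125
Compute c / (2*pi) = 343 / 6.283185 = 54.590148
f = 54.590148 * 4.24125 = 231.53

231.53 Hz


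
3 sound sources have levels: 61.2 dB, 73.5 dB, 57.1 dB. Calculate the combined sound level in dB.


Formula: L_total = 10 * log10( sum(10^(Li/10)) )
  Source 1: 10^(61.2/10) = 1318256.7386
  Source 2: 10^(73.5/10) = 22387211.3857
  Source 3: 10^(57.1/10) = 512861.384
Sum of linear values = 24218329.5083
L_total = 10 * log10(24218329.5083) = 73.84

73.84 dB


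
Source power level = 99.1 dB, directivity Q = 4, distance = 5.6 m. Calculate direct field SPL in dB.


Given values:
  Lw = 99.1 dB, Q = 4, r = 5.6 m
Formula: SPL = Lw + 10 * log10(Q / (4 * pi * r^2))
Compute 4 * pi * r^2 = 4 * pi * 5.6^2 = 394.0814
Compute Q / denom = 4 / 394.0814 = 0.01015019
Compute 10 * log10(0.01015019) = -19.9353
SPL = 99.1 + (-19.9353) = 79.16

79.16 dB


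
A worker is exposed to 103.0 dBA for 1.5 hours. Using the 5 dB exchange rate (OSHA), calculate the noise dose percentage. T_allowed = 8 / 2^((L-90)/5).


Given values:
  L = 103.0 dBA, T = 1.5 hours
Formula: T_allowed = 8 / 2^((L - 90) / 5)
Compute exponent: (103.0 - 90) / 5 = 2.6
Compute 2^(2.6) = 6.062866
T_allowed = 8 / 6.062866 = 1.319508 hours
Dose = (T / T_allowed) * 100
Dose = (1.5 / 1.319508) * 100 = 113.68

113.68 %


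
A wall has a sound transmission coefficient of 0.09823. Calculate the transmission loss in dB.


Given values:
  tau = 0.09823
Formula: TL = 10 * log10(1 / tau)
Compute 1 / tau = 1 / 0.09823 = 10.1802
Compute log10(10.1802) = 1.007756
TL = 10 * 1.007756 = 10.08

10.08 dB


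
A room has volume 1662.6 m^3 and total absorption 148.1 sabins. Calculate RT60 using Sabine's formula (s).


Given values:
  V = 1662.6 m^3
  A = 148.1 sabins
Formula: RT60 = 0.161 * V / A
Numerator: 0.161 * 1662.6 = 267.6786
RT60 = 267.6786 / 148.1 = 1.807

1.807 s


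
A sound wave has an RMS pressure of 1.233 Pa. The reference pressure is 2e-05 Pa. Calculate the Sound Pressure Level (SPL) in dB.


Given values:
  p = 1.233 Pa
  p_ref = 2e-05 Pa
Formula: SPL = 20 * log10(p / p_ref)
Compute ratio: p / p_ref = 1.233 / 2e-05 = 61650
Compute log10: log10(61650) = 4.789933
Multiply: SPL = 20 * 4.789933 = 95.8

95.8 dB


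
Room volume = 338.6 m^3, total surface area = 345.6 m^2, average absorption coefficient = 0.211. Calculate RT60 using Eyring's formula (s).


Given values:
  V = 338.6 m^3, S = 345.6 m^2, alpha = 0.211
Formula: RT60 = 0.161 * V / (-S * ln(1 - alpha))
Compute ln(1 - 0.211) = ln(0.789) = -0.236989
Denominator: -345.6 * -0.236989 = 81.9034
Numerator: 0.161 * 338.6 = 54.5146
RT60 = 54.5146 / 81.9034 = 0.666

0.666 s


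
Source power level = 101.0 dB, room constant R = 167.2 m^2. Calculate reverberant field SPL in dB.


Given values:
  Lw = 101.0 dB, R = 167.2 m^2
Formula: SPL = Lw + 10 * log10(4 / R)
Compute 4 / R = 4 / 167.2 = 0.023923
Compute 10 * log10(0.023923) = -16.2118
SPL = 101.0 + (-16.2118) = 84.79

84.79 dB


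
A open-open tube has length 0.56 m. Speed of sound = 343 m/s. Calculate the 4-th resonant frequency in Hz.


Given values:
  Tube type: open-open, L = 0.56 m, c = 343 m/s, n = 4
Formula: f_n = n * c / (2 * L)
Compute 2 * L = 2 * 0.56 = 1.12
f = 4 * 343 / 1.12
f = 1225.0

1225.0 Hz


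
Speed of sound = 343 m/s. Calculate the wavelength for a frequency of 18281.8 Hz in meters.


Given values:
  c = 343 m/s, f = 18281.8 Hz
Formula: lambda = c / f
lambda = 343 / 18281.8
lambda = 0.0188

0.0188 m
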